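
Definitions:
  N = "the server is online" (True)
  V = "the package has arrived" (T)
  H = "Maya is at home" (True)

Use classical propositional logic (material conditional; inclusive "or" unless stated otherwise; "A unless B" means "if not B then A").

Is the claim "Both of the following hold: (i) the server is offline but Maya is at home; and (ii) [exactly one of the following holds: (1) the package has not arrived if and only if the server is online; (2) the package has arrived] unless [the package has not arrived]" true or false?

The statement is false.

This is (¬N ∧ H) ∧ (((¬V ↔ N) ⊕ V) ∨ ¬V).

¬N = ¬T = F
¬N ∧ H = F ∧ T = F
¬V = ¬T = F
¬V ↔ N = F ↔ T = F
(¬V ↔ N) ⊕ V = F ⊕ T = T
¬V = ¬T = F
((¬V ↔ N) ⊕ V) ∨ ¬V = T ∨ F = T
(¬N ∧ H) ∧ (((¬V ↔ N) ⊕ V) ∨ ¬V) = F ∧ T = F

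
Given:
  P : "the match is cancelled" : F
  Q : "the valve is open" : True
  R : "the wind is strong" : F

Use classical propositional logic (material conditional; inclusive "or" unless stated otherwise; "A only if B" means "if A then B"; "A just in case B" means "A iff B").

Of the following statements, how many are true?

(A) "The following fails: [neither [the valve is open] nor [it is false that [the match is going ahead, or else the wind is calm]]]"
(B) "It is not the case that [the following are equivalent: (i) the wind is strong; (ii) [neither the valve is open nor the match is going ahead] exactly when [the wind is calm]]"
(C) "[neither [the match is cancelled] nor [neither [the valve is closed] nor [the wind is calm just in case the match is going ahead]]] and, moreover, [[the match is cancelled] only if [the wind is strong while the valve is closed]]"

(A): In symbols: not (Q nor not (not P or not R))

not P = not False = True
not R = not False = True
not P or not R = True or True = True
not (not P or not R) = not True = False
Q nor not (not P or not R) = True nor False = False
not (Q nor not (not P or not R)) = not False = True
So (A) is true.

(B): Parsed as not (R iff ((Q nor not P) iff not R))

not P = not False = True
Q nor not P = True nor True = False
not R = not False = True
(Q nor not P) iff not R = False iff True = False
R iff ((Q nor not P) iff not R) = False iff False = True
not (R iff ((Q nor not P) iff not R)) = not True = False
So (B) is false.

(C): In symbols: (P nor (not Q nor (not R iff not P))) and (P -> (R and not Q))

not Q = not True = False
not R = not False = True
not P = not False = True
not R iff not P = True iff True = True
not Q nor (not R iff not P) = False nor True = False
P nor (not Q nor (not R iff not P)) = False nor False = True
not Q = not True = False
R and not Q = False and False = False
P -> (R and not Q) = False -> False = True
(P nor (not Q nor (not R iff not P))) and (P -> (R and not Q)) = True and True = True
Hence (C) is true.

True statements: 2 ((A), (C)).

2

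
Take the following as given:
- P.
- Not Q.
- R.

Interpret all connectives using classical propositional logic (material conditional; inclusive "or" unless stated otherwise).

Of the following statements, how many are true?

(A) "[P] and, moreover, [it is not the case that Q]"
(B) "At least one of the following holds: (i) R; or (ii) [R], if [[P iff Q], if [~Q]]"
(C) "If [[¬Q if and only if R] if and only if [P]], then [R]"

(A): This is P & ~Q.

~Q = ~F = T
P & ~Q = T & T = T
So (A) is true.

(B): In symbols: R | ((~Q -> (P <-> Q)) -> R)

~Q = ~F = T
P <-> Q = T <-> F = F
~Q -> (P <-> Q) = T -> F = F
(~Q -> (P <-> Q)) -> R = F -> T = T
R | ((~Q -> (P <-> Q)) -> R) = T | T = T
So (B) is true.

(C): Parsed as ((~Q <-> R) <-> P) -> R

~Q = ~F = T
~Q <-> R = T <-> T = T
(~Q <-> R) <-> P = T <-> T = T
((~Q <-> R) <-> P) -> R = T -> T = T
So (C) is true.

3 of the 3 statements are true.

3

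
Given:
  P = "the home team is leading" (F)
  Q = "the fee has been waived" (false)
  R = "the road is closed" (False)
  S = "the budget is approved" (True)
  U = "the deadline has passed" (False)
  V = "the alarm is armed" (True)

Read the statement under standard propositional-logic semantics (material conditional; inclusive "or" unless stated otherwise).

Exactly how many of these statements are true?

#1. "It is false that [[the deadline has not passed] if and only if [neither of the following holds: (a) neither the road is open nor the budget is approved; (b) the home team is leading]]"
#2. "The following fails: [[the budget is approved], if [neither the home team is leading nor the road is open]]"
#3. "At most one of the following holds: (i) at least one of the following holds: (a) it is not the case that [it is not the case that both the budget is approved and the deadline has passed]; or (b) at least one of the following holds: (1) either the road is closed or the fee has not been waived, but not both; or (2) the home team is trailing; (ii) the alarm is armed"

0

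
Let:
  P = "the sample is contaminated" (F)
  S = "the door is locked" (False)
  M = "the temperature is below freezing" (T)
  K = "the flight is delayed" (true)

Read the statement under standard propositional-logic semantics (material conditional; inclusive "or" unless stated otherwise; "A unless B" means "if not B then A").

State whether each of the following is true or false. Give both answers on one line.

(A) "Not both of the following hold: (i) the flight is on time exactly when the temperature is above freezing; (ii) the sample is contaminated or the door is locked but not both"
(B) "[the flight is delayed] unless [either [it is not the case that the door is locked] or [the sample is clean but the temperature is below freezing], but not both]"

(A) True / (B) True

(A): Formalization: (not K iff not M) nand (P xor S)

not K = not True = False
not M = not True = False
not K iff not M = False iff False = True
P xor S = False xor False = False
(not K iff not M) nand (P xor S) = True nand False = True
Thus (A) is true.

(B): This is K or (not S xor (not P and M)).

not S = not False = True
not P = not False = True
not P and M = True and True = True
not S xor (not P and M) = True xor True = False
K or (not S xor (not P and M)) = True or False = True
Thus (B) is true.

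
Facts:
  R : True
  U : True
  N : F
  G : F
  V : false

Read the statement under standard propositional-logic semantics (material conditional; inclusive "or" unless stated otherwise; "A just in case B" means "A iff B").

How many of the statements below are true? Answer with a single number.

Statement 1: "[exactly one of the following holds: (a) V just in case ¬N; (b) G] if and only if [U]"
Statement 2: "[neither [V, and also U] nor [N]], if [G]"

Statement 1: This is ((V iff not N) xor G) iff U.

not N = not False = True
V iff not N = False iff True = False
(V iff not N) xor G = False xor False = False
((V iff not N) xor G) iff U = False iff True = False
Thus Statement 1 is false.

Statement 2: This is G -> ((V and U) nor N).

V and U = False and True = False
(V and U) nor N = False nor False = True
G -> ((V and U) nor N) = False -> True = True
So Statement 2 is true.

1 of the 2 statements is true.

1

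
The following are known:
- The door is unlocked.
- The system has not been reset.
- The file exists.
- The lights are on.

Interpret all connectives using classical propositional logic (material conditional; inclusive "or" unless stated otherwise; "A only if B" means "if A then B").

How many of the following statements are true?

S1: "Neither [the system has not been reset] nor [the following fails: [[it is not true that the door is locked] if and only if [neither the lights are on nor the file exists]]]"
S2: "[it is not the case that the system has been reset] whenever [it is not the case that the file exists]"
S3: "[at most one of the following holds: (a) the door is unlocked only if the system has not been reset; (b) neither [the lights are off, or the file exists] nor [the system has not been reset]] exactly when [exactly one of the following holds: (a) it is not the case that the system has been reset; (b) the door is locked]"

2

Let M = "the system has been reset" (F), Q = "the door is locked" (F), R = "the lights are on" (T), G = "the file exists" (T).

S1: In symbols: ~M nor ~(~Q <-> (R nor G))

~M = ~F = T
~Q = ~F = T
R nor G = T nor T = F
~Q <-> (R nor G) = T <-> F = F
~(~Q <-> (R nor G)) = ~F = T
~M nor ~(~Q <-> (R nor G)) = T nor T = F
Thus S1 is false.

S2: In symbols: ~G -> ~M

~G = ~T = F
~M = ~F = T
~G -> ~M = F -> T = T
So S2 is true.

S3: In symbols: ((~Q -> ~M) nand ((~R | G) nor ~M)) <-> (~M xor Q)

~Q = ~F = T
~M = ~F = T
~Q -> ~M = T -> T = T
~R = ~T = F
~R | G = F | T = T
~M = ~F = T
(~R | G) nor ~M = T nor T = F
(~Q -> ~M) nand ((~R | G) nor ~M) = T nand F = T
~M = ~F = T
~M xor Q = T xor F = T
((~Q -> ~M) nand ((~R | G) nor ~M)) <-> (~M xor Q) = T <-> T = T
Thus S3 is true.

2 of the 3 statements are true (S2, S3).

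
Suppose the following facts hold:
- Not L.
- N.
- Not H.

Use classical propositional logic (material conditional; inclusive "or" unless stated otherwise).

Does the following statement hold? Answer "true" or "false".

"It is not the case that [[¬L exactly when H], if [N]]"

True.

Parsed as ~(N -> (~L <-> H))

~L = ~F = T
~L <-> H = T <-> F = F
N -> (~L <-> H) = T -> F = F
~(N -> (~L <-> H)) = ~F = T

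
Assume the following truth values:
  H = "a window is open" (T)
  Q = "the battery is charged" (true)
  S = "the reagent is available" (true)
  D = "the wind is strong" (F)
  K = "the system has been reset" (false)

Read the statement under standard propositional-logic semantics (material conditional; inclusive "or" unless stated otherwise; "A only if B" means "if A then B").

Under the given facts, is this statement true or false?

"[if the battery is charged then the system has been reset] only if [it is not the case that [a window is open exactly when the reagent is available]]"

Parsed as (Q -> K) -> not (H iff S)

Q -> K = True -> False = False
H iff S = True iff True = True
not (H iff S) = not True = False
(Q -> K) -> not (H iff S) = False -> False = True

true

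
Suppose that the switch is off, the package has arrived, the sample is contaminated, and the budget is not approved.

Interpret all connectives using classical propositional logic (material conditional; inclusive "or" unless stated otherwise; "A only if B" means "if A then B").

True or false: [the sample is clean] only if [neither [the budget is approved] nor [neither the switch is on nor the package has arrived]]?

Let U = "the sample is contaminated" (True), P = "the budget is approved" (False), L = "the switch is on" (False), H = "the package has arrived" (True).
In symbols: not U -> (P nor (L nor H))

not U = not True = False
L nor H = False nor True = False
P nor (L nor H) = False nor False = True
not U -> (P nor (L nor H)) = False -> True = True

True.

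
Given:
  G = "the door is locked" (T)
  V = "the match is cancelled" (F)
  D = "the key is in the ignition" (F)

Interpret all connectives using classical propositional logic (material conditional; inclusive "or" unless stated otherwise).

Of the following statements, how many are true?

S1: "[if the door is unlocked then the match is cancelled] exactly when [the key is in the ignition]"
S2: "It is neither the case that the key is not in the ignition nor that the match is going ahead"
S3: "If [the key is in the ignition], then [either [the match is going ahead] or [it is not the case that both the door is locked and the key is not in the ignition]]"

1

S1: In symbols: (~G -> V) <-> D

~G = ~T = F
~G -> V = F -> F = T
(~G -> V) <-> D = T <-> F = F
So S1 is false.

S2: Formalization: ~D nor ~V

~D = ~F = T
~V = ~F = T
~D nor ~V = T nor T = F
Thus S2 is false.

S3: Formalization: D -> (~V | (G nand ~D))

~V = ~F = T
~D = ~F = T
G nand ~D = T nand T = F
~V | (G nand ~D) = T | F = T
D -> (~V | (G nand ~D)) = F -> T = T
So S3 is true.

True statements: 1 (S3).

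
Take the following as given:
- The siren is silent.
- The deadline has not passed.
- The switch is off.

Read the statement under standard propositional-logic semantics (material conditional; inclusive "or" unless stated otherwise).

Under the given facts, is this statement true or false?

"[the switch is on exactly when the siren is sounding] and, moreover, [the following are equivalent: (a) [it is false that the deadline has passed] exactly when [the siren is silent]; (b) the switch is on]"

false

Let W = "the switch is on" (F), S = "the siren is sounding" (F), U = "the deadline has passed" (F).
This is (W <-> S) & ((~U <-> ~S) <-> W).

W <-> S = F <-> F = T
~U = ~F = T
~S = ~F = T
~U <-> ~S = T <-> T = T
(~U <-> ~S) <-> W = T <-> F = F
(W <-> S) & ((~U <-> ~S) <-> W) = T & F = F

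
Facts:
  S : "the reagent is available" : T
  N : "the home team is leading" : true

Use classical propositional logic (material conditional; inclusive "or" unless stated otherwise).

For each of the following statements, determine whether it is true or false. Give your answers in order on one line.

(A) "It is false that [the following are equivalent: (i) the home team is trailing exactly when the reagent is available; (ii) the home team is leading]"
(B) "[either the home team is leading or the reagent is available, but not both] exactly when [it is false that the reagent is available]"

(A) true / (B) true

(A): In symbols: not ((not N iff S) iff N)

not N = not True = False
not N iff S = False iff True = False
(not N iff S) iff N = False iff True = False
not ((not N iff S) iff N) = not False = True
Hence (A) is true.

(B): Parsed as (N xor S) iff not S

N xor S = True xor True = False
not S = not True = False
(N xor S) iff not S = False iff False = True
Hence (B) is true.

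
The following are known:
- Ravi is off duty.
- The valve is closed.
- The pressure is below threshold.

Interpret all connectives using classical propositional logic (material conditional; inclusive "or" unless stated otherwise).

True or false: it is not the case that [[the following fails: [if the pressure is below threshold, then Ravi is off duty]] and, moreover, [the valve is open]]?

True.

Let G = "the pressure is above threshold" (F), N = "Ravi is on call" (F), D = "the valve is open" (F).
In symbols: ¬(¬(¬G → ¬N) ∧ D)

¬G = ¬F = T
¬N = ¬F = T
¬G → ¬N = T → T = T
¬(¬G → ¬N) = ¬T = F
¬(¬G → ¬N) ∧ D = F ∧ F = F
¬(¬(¬G → ¬N) ∧ D) = ¬F = T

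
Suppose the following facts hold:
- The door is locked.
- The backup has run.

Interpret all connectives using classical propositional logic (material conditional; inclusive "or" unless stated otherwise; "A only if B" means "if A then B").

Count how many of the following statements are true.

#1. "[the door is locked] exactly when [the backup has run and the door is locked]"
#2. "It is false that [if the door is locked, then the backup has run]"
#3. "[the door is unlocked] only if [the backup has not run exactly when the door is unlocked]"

2

Let N = "the door is locked" (T), V = "the backup has run" (T).

#1: In symbols: N ↔ (V ∧ N)

V ∧ N = T ∧ T = T
N ↔ (V ∧ N) = T ↔ T = T
So #1 is true.

#2: Formalization: ¬(N → V)

N → V = T → T = T
¬(N → V) = ¬T = F
So #2 is false.

#3: This is ¬N → (¬V ↔ ¬N).

¬N = ¬T = F
¬V = ¬T = F
¬N = ¬T = F
¬V ↔ ¬N = F ↔ F = T
¬N → (¬V ↔ ¬N) = F → T = T
Thus #3 is true.

2 of the 3 statements are true.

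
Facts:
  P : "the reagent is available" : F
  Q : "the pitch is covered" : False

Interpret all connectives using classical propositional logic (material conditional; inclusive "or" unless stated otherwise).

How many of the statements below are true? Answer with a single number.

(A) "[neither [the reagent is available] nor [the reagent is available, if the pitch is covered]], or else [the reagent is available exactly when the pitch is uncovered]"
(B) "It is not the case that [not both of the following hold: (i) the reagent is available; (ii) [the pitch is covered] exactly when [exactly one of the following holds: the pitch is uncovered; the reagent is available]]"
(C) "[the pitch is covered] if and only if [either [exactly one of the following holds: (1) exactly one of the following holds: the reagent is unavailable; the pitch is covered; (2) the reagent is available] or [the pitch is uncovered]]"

0

(A): Parsed as (P nor (Q -> P)) | (P <-> ~Q)

Q -> P = F -> F = T
P nor (Q -> P) = F nor T = F
~Q = ~F = T
P <-> ~Q = F <-> T = F
(P nor (Q -> P)) | (P <-> ~Q) = F | F = F
Thus (A) is false.

(B): Parsed as ~(P nand (Q <-> (~Q xor P)))

~Q = ~F = T
~Q xor P = T xor F = T
Q <-> (~Q xor P) = F <-> T = F
P nand (Q <-> (~Q xor P)) = F nand F = T
~(P nand (Q <-> (~Q xor P))) = ~T = F
Thus (B) is false.

(C): In symbols: Q <-> (((~P xor Q) xor P) | ~Q)

~P = ~F = T
~P xor Q = T xor F = T
(~P xor Q) xor P = T xor F = T
~Q = ~F = T
((~P xor Q) xor P) | ~Q = T | T = T
Q <-> (((~P xor Q) xor P) | ~Q) = F <-> T = F
Thus (C) is false.

0 of the 3 statements are true (none).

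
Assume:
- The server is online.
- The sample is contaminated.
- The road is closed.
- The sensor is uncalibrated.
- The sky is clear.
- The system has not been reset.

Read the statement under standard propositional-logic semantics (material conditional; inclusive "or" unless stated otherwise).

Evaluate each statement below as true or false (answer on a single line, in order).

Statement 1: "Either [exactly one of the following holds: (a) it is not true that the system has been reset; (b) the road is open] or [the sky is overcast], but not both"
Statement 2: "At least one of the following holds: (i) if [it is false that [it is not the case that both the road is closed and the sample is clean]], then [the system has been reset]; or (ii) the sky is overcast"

Let N = "the system has been reset" (F), W = "the road is closed" (T), R = "the sky is overcast" (F), L = "the sample is contaminated" (T).

Statement 1: In symbols: (~N xor ~W) xor R

~N = ~F = T
~W = ~T = F
~N xor ~W = T xor F = T
(~N xor ~W) xor R = T xor F = T
Hence Statement 1 is true.

Statement 2: This is (~(W nand ~L) -> N) | R.

~L = ~T = F
W nand ~L = T nand F = T
~(W nand ~L) = ~T = F
~(W nand ~L) -> N = F -> F = T
(~(W nand ~L) -> N) | R = T | F = T
Thus Statement 2 is true.

Statement 1 true / Statement 2 true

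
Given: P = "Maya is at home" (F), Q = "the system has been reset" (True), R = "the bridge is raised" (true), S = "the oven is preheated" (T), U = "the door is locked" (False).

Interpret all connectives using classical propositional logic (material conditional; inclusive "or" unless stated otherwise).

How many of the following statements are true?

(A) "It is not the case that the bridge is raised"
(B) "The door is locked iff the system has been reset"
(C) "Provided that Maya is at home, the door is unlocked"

(A): In symbols: ¬R

¬R = ¬T = F
Hence (A) is false.

(B): This is U ↔ Q.

U ↔ Q = F ↔ T = F
Hence (B) is false.

(C): This is P → ¬U.

¬U = ¬F = T
P → ¬U = F → T = T
Hence (C) is true.

True statements: 1 ((C)).

1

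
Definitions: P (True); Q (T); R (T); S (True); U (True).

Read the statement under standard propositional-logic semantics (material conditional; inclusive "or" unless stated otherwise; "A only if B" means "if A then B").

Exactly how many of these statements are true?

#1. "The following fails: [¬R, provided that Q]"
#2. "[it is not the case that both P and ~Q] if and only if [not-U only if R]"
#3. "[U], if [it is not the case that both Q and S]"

#1: This is ~(Q -> ~R).

~R = ~T = F
Q -> ~R = T -> F = F
~(Q -> ~R) = ~F = T
Hence #1 is true.

#2: Parsed as (P nand ~Q) <-> (~U -> R)

~Q = ~T = F
P nand ~Q = T nand F = T
~U = ~T = F
~U -> R = F -> T = T
(P nand ~Q) <-> (~U -> R) = T <-> T = T
Hence #2 is true.

#3: Parsed as (Q nand S) -> U

Q nand S = T nand T = F
(Q nand S) -> U = F -> T = T
Hence #3 is true.

Count: 3.

3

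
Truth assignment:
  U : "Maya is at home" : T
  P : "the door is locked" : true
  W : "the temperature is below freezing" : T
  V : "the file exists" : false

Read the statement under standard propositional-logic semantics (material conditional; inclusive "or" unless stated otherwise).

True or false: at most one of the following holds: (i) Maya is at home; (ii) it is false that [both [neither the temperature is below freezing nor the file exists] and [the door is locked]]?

False.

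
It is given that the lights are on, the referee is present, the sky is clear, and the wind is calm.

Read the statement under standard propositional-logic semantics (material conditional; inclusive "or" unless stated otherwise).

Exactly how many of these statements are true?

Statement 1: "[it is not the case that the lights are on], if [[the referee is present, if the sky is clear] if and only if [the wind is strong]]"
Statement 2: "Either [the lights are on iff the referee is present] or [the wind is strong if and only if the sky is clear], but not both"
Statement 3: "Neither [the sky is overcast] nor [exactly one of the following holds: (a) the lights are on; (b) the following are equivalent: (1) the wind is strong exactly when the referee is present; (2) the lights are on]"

Let G = "the sky is overcast" (F), Q = "the referee is present" (T), D = "the wind is strong" (F), L = "the lights are on" (T).

Statement 1: Formalization: ((¬G → Q) ↔ D) → ¬L

¬G = ¬F = T
¬G → Q = T → T = T
(¬G → Q) ↔ D = T ↔ F = F
¬L = ¬T = F
((¬G → Q) ↔ D) → ¬L = F → F = T
So Statement 1 is true.

Statement 2: Formalization: (L ↔ Q) ⊕ (D ↔ ¬G)

L ↔ Q = T ↔ T = T
¬G = ¬F = T
D ↔ ¬G = F ↔ T = F
(L ↔ Q) ⊕ (D ↔ ¬G) = T ⊕ F = T
Thus Statement 2 is true.

Statement 3: Formalization: G ↓ (L ⊕ ((D ↔ Q) ↔ L))

D ↔ Q = F ↔ T = F
(D ↔ Q) ↔ L = F ↔ T = F
L ⊕ ((D ↔ Q) ↔ L) = T ⊕ F = T
G ↓ (L ⊕ ((D ↔ Q) ↔ L)) = F ↓ T = F
Hence Statement 3 is false.

True statements: 2 (Statement 1, Statement 2).

2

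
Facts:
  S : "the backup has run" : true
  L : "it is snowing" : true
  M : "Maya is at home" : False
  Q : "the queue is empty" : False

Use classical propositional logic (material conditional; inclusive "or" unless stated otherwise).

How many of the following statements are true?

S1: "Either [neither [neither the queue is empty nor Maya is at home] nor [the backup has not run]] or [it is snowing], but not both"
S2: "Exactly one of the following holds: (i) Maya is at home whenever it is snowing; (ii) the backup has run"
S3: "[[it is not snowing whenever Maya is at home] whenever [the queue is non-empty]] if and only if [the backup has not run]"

2

S1: In symbols: ((Q ↓ M) ↓ ¬S) ⊕ L

Q ↓ M = F ↓ F = T
¬S = ¬T = F
(Q ↓ M) ↓ ¬S = T ↓ F = F
((Q ↓ M) ↓ ¬S) ⊕ L = F ⊕ T = T
Thus S1 is true.

S2: In symbols: (L → M) ⊕ S

L → M = T → F = F
(L → M) ⊕ S = F ⊕ T = T
Thus S2 is true.

S3: In symbols: (¬Q → (M → ¬L)) ↔ ¬S

¬Q = ¬F = T
¬L = ¬T = F
M → ¬L = F → F = T
¬Q → (M → ¬L) = T → T = T
¬S = ¬T = F
(¬Q → (M → ¬L)) ↔ ¬S = T ↔ F = F
Thus S3 is false.

True statements: 2 (S1, S2).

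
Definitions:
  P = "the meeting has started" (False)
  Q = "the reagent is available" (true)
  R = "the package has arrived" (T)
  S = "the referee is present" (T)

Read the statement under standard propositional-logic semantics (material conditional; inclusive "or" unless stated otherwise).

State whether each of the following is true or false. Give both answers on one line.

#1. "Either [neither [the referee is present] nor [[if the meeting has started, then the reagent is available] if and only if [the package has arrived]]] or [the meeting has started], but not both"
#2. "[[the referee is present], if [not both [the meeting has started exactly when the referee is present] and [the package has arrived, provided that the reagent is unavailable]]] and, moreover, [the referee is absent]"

#1: Formalization: (S ↓ ((P → Q) ↔ R)) ⊕ P

P → Q = F → T = T
(P → Q) ↔ R = T ↔ T = T
S ↓ ((P → Q) ↔ R) = T ↓ T = F
(S ↓ ((P → Q) ↔ R)) ⊕ P = F ⊕ F = F
Hence #1 is false.

#2: In symbols: (((P ↔ S) ↑ (¬Q → R)) → S) ∧ ¬S

P ↔ S = F ↔ T = F
¬Q = ¬T = F
¬Q → R = F → T = T
(P ↔ S) ↑ (¬Q → R) = F ↑ T = T
((P ↔ S) ↑ (¬Q → R)) → S = T → T = T
¬S = ¬T = F
(((P ↔ S) ↑ (¬Q → R)) → S) ∧ ¬S = T ∧ F = F
So #2 is false.

#1 false, #2 false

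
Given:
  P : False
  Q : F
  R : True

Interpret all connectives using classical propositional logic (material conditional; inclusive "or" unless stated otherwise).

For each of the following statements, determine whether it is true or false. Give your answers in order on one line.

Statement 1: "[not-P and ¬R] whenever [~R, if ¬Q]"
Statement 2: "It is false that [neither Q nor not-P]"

Statement 1: Parsed as (not Q -> not R) -> (not P and not R)

not Q = not False = True
not R = not True = False
not Q -> not R = True -> False = False
not P = not False = True
not R = not True = False
not P and not R = True and False = False
(not Q -> not R) -> (not P and not R) = False -> False = True
Hence Statement 1 is true.

Statement 2: This is not (Q nor not P).

not P = not False = True
Q nor not P = False nor True = False
not (Q nor not P) = not False = True
Thus Statement 2 is true.

Statement 1 True; Statement 2 True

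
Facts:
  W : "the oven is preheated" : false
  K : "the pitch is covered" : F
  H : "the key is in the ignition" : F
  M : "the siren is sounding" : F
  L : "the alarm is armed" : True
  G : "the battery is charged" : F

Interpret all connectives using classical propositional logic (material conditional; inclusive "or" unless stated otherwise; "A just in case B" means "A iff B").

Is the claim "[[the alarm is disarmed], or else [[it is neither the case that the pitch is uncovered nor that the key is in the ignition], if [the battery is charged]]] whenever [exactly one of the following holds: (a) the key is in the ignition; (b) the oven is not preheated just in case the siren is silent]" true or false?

In symbols: (H xor (not W iff not M)) -> (not L or (G -> (not K nor H)))

not W = not False = True
not M = not False = True
not W iff not M = True iff True = True
H xor (not W iff not M) = False xor True = True
not L = not True = False
not K = not False = True
not K nor H = True nor False = False
G -> (not K nor H) = False -> False = True
not L or (G -> (not K nor H)) = False or True = True
(H xor (not W iff not M)) -> (not L or (G -> (not K nor H))) = True -> True = True

True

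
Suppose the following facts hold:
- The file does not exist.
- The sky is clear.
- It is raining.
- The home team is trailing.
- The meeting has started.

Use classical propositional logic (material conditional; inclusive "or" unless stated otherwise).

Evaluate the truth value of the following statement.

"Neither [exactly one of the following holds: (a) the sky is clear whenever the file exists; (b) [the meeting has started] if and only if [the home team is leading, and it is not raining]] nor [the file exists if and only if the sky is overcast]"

false

Let P = "the file exists" (F), Q = "the sky is overcast" (F), U = "the meeting has started" (T), S = "the home team is leading" (F), R = "it is raining" (T).
Formalization: ((P -> ~Q) xor (U <-> (S & ~R))) nor (P <-> Q)

~Q = ~F = T
P -> ~Q = F -> T = T
~R = ~T = F
S & ~R = F & F = F
U <-> (S & ~R) = T <-> F = F
(P -> ~Q) xor (U <-> (S & ~R)) = T xor F = T
P <-> Q = F <-> F = T
((P -> ~Q) xor (U <-> (S & ~R))) nor (P <-> Q) = T nor T = F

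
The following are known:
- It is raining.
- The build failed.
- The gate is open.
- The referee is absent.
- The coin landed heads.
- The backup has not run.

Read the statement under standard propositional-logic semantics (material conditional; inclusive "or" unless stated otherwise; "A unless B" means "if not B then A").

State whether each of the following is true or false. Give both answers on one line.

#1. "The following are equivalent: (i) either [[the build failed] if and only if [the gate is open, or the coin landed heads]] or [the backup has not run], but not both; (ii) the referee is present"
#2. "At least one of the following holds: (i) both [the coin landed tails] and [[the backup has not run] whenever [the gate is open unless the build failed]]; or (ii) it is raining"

#1 T / #2 T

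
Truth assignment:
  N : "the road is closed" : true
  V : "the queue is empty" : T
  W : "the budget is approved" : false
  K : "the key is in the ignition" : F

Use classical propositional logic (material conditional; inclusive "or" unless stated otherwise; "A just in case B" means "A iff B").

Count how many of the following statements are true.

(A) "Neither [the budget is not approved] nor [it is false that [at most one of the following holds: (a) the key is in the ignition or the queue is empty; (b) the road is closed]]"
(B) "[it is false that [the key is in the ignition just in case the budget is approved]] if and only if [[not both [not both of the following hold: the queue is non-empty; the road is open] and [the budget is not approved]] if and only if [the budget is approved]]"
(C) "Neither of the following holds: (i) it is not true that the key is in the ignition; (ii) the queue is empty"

(A): This is ~W nor ~((K | V) nand N).

~W = ~F = T
K | V = F | T = T
(K | V) nand N = T nand T = F
~((K | V) nand N) = ~F = T
~W nor ~((K | V) nand N) = T nor T = F
So (A) is false.

(B): Formalization: ~(K <-> W) <-> (((~V nand ~N) nand ~W) <-> W)

K <-> W = F <-> F = T
~(K <-> W) = ~T = F
~V = ~T = F
~N = ~T = F
~V nand ~N = F nand F = T
~W = ~F = T
(~V nand ~N) nand ~W = T nand T = F
((~V nand ~N) nand ~W) <-> W = F <-> F = T
~(K <-> W) <-> (((~V nand ~N) nand ~W) <-> W) = F <-> T = F
Thus (B) is false.

(C): In symbols: ~K nor V

~K = ~F = T
~K nor V = T nor T = F
Hence (C) is false.

0 of the 3 statements are true (none).

0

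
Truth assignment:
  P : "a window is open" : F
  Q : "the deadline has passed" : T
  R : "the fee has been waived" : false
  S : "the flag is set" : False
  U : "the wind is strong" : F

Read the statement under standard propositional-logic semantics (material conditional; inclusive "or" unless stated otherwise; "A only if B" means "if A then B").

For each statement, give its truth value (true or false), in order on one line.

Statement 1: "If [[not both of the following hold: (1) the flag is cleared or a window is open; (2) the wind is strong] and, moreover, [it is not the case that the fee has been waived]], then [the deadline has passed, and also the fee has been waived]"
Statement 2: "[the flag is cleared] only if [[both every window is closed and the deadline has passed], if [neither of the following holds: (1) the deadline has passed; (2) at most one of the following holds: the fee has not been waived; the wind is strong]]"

Statement 1: Parsed as (((~S | P) nand U) & ~R) -> (Q & R)

~S = ~F = T
~S | P = T | F = T
(~S | P) nand U = T nand F = T
~R = ~F = T
((~S | P) nand U) & ~R = T & T = T
Q & R = T & F = F
(((~S | P) nand U) & ~R) -> (Q & R) = T -> F = F
Thus Statement 1 is false.

Statement 2: In symbols: ~S -> ((Q nor (~R nand U)) -> (~P & Q))

~S = ~F = T
~R = ~F = T
~R nand U = T nand F = T
Q nor (~R nand U) = T nor T = F
~P = ~F = T
~P & Q = T & T = T
(Q nor (~R nand U)) -> (~P & Q) = F -> T = T
~S -> ((Q nor (~R nand U)) -> (~P & Q)) = T -> T = T
Thus Statement 2 is true.

Statement 1 F, Statement 2 T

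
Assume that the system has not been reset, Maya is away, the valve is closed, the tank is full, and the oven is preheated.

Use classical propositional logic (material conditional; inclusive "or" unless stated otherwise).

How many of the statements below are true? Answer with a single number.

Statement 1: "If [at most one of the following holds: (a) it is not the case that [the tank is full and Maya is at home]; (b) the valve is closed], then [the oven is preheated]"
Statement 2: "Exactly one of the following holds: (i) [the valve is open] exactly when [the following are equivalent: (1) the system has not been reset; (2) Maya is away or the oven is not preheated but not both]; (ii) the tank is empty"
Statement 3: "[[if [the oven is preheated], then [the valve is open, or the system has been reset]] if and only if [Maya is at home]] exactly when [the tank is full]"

2

Let S = "the tank is full" (T), Q = "Maya is at home" (F), R = "the valve is open" (F), U = "the oven is preheated" (T), P = "the system has been reset" (F).

Statement 1: In symbols: (¬(S ∧ Q) ↑ ¬R) → U

S ∧ Q = T ∧ F = F
¬(S ∧ Q) = ¬F = T
¬R = ¬F = T
¬(S ∧ Q) ↑ ¬R = T ↑ T = F
(¬(S ∧ Q) ↑ ¬R) → U = F → T = T
Hence Statement 1 is true.

Statement 2: This is (R ↔ (¬P ↔ (¬Q ⊕ ¬U))) ⊕ ¬S.

¬P = ¬F = T
¬Q = ¬F = T
¬U = ¬T = F
¬Q ⊕ ¬U = T ⊕ F = T
¬P ↔ (¬Q ⊕ ¬U) = T ↔ T = T
R ↔ (¬P ↔ (¬Q ⊕ ¬U)) = F ↔ T = F
¬S = ¬T = F
(R ↔ (¬P ↔ (¬Q ⊕ ¬U))) ⊕ ¬S = F ⊕ F = F
So Statement 2 is false.

Statement 3: Parsed as ((U → (R ∨ P)) ↔ Q) ↔ S

R ∨ P = F ∨ F = F
U → (R ∨ P) = T → F = F
(U → (R ∨ P)) ↔ Q = F ↔ F = T
((U → (R ∨ P)) ↔ Q) ↔ S = T ↔ T = T
Thus Statement 3 is true.

2 of the 3 statements are true (Statement 1, Statement 3).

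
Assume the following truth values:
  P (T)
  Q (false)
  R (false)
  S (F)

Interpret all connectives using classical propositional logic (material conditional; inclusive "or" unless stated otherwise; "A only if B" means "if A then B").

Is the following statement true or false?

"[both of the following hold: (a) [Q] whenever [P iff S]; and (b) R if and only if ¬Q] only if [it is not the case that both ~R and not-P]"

True.

Values: P=T, S=F, Q=F, R=F.
In symbols: (((P ↔ S) → Q) ∧ (R ↔ ¬Q)) → (¬R ↑ ¬P)

P ↔ S = T ↔ F = F
(P ↔ S) → Q = F → F = T
¬Q = ¬F = T
R ↔ ¬Q = F ↔ T = F
((P ↔ S) → Q) ∧ (R ↔ ¬Q) = T ∧ F = F
¬R = ¬F = T
¬P = ¬T = F
¬R ↑ ¬P = T ↑ F = T
(((P ↔ S) → Q) ∧ (R ↔ ¬Q)) → (¬R ↑ ¬P) = F → T = T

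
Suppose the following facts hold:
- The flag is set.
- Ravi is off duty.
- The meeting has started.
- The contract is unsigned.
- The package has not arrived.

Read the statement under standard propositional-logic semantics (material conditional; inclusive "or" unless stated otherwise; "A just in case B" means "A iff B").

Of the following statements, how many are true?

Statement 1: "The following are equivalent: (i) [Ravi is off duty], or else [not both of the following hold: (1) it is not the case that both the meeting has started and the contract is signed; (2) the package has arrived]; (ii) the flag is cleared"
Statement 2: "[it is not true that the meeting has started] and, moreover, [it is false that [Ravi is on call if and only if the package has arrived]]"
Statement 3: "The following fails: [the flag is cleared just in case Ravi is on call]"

Let Q = "Ravi is on call" (F), R = "the meeting has started" (T), S = "the contract is signed" (F), U = "the package has arrived" (F), P = "the flag is set" (T).

Statement 1: Formalization: (~Q | ((R nand S) nand U)) <-> ~P

~Q = ~F = T
R nand S = T nand F = T
(R nand S) nand U = T nand F = T
~Q | ((R nand S) nand U) = T | T = T
~P = ~T = F
(~Q | ((R nand S) nand U)) <-> ~P = T <-> F = F
Hence Statement 1 is false.

Statement 2: This is ~R & ~(Q <-> U).

~R = ~T = F
Q <-> U = F <-> F = T
~(Q <-> U) = ~T = F
~R & ~(Q <-> U) = F & F = F
Hence Statement 2 is false.

Statement 3: Formalization: ~(~P <-> Q)

~P = ~T = F
~P <-> Q = F <-> F = T
~(~P <-> Q) = ~T = F
Hence Statement 3 is false.

Count: 0.

0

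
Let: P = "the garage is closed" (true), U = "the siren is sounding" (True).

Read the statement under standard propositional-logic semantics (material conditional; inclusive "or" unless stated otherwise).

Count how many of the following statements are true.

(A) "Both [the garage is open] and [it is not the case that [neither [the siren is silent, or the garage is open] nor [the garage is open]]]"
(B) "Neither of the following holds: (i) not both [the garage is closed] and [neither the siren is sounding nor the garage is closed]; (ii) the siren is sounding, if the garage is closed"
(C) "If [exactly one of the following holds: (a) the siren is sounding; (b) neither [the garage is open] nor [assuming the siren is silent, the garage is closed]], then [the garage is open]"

0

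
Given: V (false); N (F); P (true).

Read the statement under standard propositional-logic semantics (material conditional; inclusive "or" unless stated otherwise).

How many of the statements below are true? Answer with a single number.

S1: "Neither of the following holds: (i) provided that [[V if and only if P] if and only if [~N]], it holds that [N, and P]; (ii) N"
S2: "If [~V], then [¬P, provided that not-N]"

S1: Parsed as (((V <-> P) <-> ~N) -> (N & P)) nor N

V <-> P = F <-> T = F
~N = ~F = T
(V <-> P) <-> ~N = F <-> T = F
N & P = F & T = F
((V <-> P) <-> ~N) -> (N & P) = F -> F = T
(((V <-> P) <-> ~N) -> (N & P)) nor N = T nor F = F
Thus S1 is false.

S2: Parsed as ~V -> (~N -> ~P)

~V = ~F = T
~N = ~F = T
~P = ~T = F
~N -> ~P = T -> F = F
~V -> (~N -> ~P) = T -> F = F
Hence S2 is false.

0 of the 2 statements are true (none).

0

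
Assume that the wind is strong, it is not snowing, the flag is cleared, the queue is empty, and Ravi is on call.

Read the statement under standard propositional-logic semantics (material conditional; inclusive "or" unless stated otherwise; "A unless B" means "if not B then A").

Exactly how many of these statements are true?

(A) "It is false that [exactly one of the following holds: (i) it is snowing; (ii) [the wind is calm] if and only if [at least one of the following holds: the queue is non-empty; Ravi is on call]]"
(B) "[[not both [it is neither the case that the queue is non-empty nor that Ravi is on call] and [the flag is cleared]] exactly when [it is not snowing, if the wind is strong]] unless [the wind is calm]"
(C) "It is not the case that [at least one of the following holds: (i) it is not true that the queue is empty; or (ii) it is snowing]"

Let Q = "it is snowing" (F), P = "the wind is strong" (T), S = "the queue is empty" (T), U = "Ravi is on call" (T), R = "the flag is set" (F).

(A): This is ¬(Q ⊕ (¬P ↔ (¬S ∨ U))).

¬P = ¬T = F
¬S = ¬T = F
¬S ∨ U = F ∨ T = T
¬P ↔ (¬S ∨ U) = F ↔ T = F
Q ⊕ (¬P ↔ (¬S ∨ U)) = F ⊕ F = F
¬(Q ⊕ (¬P ↔ (¬S ∨ U))) = ¬F = T
Thus (A) is true.

(B): In symbols: (((¬S ↓ U) ↑ ¬R) ↔ (P → ¬Q)) ∨ ¬P

¬S = ¬T = F
¬S ↓ U = F ↓ T = F
¬R = ¬F = T
(¬S ↓ U) ↑ ¬R = F ↑ T = T
¬Q = ¬F = T
P → ¬Q = T → T = T
((¬S ↓ U) ↑ ¬R) ↔ (P → ¬Q) = T ↔ T = T
¬P = ¬T = F
(((¬S ↓ U) ↑ ¬R) ↔ (P → ¬Q)) ∨ ¬P = T ∨ F = T
Hence (B) is true.

(C): Formalization: ¬(¬S ∨ Q)

¬S = ¬T = F
¬S ∨ Q = F ∨ F = F
¬(¬S ∨ Q) = ¬F = T
Thus (C) is true.

3 of the 3 statements are true.

3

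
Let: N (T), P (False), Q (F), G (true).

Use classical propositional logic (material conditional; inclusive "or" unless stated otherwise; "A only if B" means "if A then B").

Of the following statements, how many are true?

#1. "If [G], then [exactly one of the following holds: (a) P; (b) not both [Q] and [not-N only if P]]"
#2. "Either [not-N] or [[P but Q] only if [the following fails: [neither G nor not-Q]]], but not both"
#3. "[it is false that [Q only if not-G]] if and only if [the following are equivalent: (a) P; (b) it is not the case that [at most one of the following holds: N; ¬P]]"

#1: Formalization: G → (P ⊕ (Q ↑ (¬N → P)))

¬N = ¬T = F
¬N → P = F → F = T
Q ↑ (¬N → P) = F ↑ T = T
P ⊕ (Q ↑ (¬N → P)) = F ⊕ T = T
G → (P ⊕ (Q ↑ (¬N → P))) = T → T = T
Thus #1 is true.

#2: This is ¬N ⊕ ((P ∧ Q) → ¬(G ↓ ¬Q)).

¬N = ¬T = F
P ∧ Q = F ∧ F = F
¬Q = ¬F = T
G ↓ ¬Q = T ↓ T = F
¬(G ↓ ¬Q) = ¬F = T
(P ∧ Q) → ¬(G ↓ ¬Q) = F → T = T
¬N ⊕ ((P ∧ Q) → ¬(G ↓ ¬Q)) = F ⊕ T = T
So #2 is true.

#3: This is ¬(Q → ¬G) ↔ (P ↔ ¬(N ↑ ¬P)).

¬G = ¬T = F
Q → ¬G = F → F = T
¬(Q → ¬G) = ¬T = F
¬P = ¬F = T
N ↑ ¬P = T ↑ T = F
¬(N ↑ ¬P) = ¬F = T
P ↔ ¬(N ↑ ¬P) = F ↔ T = F
¬(Q → ¬G) ↔ (P ↔ ¬(N ↑ ¬P)) = F ↔ F = T
So #3 is true.

3 of the 3 statements are true.

3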